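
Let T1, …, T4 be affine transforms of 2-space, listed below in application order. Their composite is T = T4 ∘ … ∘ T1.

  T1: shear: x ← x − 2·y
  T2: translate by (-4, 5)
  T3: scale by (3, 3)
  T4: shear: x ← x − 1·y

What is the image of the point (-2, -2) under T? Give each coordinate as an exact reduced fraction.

T(p) = (-15, 9)

T1 shear: x ← x − 2·y: (-2, -2) → (2, -2)
T2 translate by (-4, 5): (2, -2) → (-2, 3)
T3 scale by (3, 3): (-2, 3) → (-6, 9)
T4 shear: x ← x − 1·y: (-6, 9) → (-15, 9)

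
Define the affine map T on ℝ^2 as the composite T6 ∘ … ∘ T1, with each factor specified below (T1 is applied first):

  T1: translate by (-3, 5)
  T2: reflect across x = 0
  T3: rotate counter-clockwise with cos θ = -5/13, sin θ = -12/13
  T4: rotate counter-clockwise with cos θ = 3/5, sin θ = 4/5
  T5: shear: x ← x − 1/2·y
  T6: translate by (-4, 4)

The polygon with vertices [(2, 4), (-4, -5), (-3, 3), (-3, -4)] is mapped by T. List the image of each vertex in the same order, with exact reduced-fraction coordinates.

image vertices: (313/130, 501/65), (167/65, -132/65), (422/65, 188/65), (291/130, -43/65)

T1 translate by (-3, 5): (2, 4) → (-1, 9); (-4, -5) → (-7, 0); (-3, 3) → (-6, 8); (-3, -4) → (-6, 1)
T2 reflect across x = 0: (-1, 9) → (1, 9); (-7, 0) → (7, 0); (-6, 8) → (6, 8); (-6, 1) → (6, 1)
T3 rotate counter-clockwise with cos θ = -5/13, sin θ = -12/13: (1, 9) → (103/13, -57/13); (7, 0) → (-35/13, -84/13); (6, 8) → (66/13, -112/13); (6, 1) → (-18/13, -77/13)
T4 rotate counter-clockwise with cos θ = 3/5, sin θ = 4/5: (103/13, -57/13) → (537/65, 241/65); (-35/13, -84/13) → (231/65, -392/65); (66/13, -112/13) → (646/65, -72/65); (-18/13, -77/13) → (254/65, -303/65)
T5 shear: x ← x − 1/2·y: (537/65, 241/65) → (833/130, 241/65); (231/65, -392/65) → (427/65, -392/65); (646/65, -72/65) → (682/65, -72/65); (254/65, -303/65) → (811/130, -303/65)
T6 translate by (-4, 4): (833/130, 241/65) → (313/130, 501/65); (427/65, -392/65) → (167/65, -132/65); (682/65, -72/65) → (422/65, 188/65); (811/130, -303/65) → (291/130, -43/65)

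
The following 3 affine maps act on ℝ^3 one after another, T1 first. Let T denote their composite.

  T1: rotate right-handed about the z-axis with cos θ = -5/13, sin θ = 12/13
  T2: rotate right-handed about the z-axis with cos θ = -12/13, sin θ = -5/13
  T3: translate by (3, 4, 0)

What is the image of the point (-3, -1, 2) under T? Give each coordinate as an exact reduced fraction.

T(p) = (28/169, 913/169, 2)

T1 rotate right-handed about the z-axis with cos θ = -5/13, sin θ = 12/13: (-3, -1, 2) → (27/13, -31/13, 2)
T2 rotate right-handed about the z-axis with cos θ = -12/13, sin θ = -5/13: (27/13, -31/13, 2) → (-479/169, 237/169, 2)
T3 translate by (3, 4, 0): (-479/169, 237/169, 2) → (28/169, 913/169, 2)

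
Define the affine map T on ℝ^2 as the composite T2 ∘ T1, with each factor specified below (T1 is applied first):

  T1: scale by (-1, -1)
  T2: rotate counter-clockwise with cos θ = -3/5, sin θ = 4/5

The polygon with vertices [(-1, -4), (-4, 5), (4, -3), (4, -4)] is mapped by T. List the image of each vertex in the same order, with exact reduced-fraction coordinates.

T1 scale by (-1, -1): (-1, -4) → (1, 4); (-4, 5) → (4, -5); (4, -3) → (-4, 3); (4, -4) → (-4, 4)
T2 rotate counter-clockwise with cos θ = -3/5, sin θ = 4/5: (1, 4) → (-19/5, -8/5); (4, -5) → (8/5, 31/5); (-4, 3) → (0, -5); (-4, 4) → (-4/5, -28/5)

image vertices: (-19/5, -8/5), (8/5, 31/5), (0, -5), (-4/5, -28/5)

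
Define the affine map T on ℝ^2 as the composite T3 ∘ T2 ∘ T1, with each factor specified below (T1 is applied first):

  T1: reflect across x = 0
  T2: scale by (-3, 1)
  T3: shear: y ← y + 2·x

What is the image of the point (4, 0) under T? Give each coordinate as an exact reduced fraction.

T1 reflect across x = 0: (4, 0) → (-4, 0)
T2 scale by (-3, 1): (-4, 0) → (12, 0)
T3 shear: y ← y + 2·x: (12, 0) → (12, 24)

T(p) = (12, 24)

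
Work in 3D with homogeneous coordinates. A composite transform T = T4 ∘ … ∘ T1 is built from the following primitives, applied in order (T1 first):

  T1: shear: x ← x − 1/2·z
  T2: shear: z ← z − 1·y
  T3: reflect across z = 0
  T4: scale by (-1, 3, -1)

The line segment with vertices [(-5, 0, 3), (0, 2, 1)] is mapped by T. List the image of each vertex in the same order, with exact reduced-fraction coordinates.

T1 shear: x ← x − 1/2·z: (-5, 0, 3) → (-13/2, 0, 3); (0, 2, 1) → (-1/2, 2, 1)
T2 shear: z ← z − 1·y: (-13/2, 0, 3) → (-13/2, 0, 3); (-1/2, 2, 1) → (-1/2, 2, -1)
T3 reflect across z = 0: (-13/2, 0, 3) → (-13/2, 0, -3); (-1/2, 2, -1) → (-1/2, 2, 1)
T4 scale by (-1, 3, -1): (-13/2, 0, -3) → (13/2, 0, 3); (-1/2, 2, 1) → (1/2, 6, -1)

image vertices: (13/2, 0, 3), (1/2, 6, -1)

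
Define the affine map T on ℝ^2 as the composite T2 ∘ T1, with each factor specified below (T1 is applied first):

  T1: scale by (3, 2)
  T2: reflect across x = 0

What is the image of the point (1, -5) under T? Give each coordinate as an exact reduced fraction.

T(p) = (-3, -10)

T1 scale by (3, 2): (1, -5) → (3, -10)
T2 reflect across x = 0: (3, -10) → (-3, -10)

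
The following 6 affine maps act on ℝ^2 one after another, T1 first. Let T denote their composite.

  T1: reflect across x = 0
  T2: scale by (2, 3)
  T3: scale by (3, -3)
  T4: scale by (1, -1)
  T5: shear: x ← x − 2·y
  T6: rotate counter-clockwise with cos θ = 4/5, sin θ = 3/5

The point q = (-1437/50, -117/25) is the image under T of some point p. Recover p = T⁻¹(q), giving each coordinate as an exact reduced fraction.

T1 = [-1 0 0; 0 1 0; 0 0 1]
T2·T1 = [-2 0 0; 0 3 0; 0 0 1]
T3·…·T1 = [-6 0 0; 0 -9 0; 0 0 1]
T4·…·T1 = [-6 0 0; 0 9 0; 0 0 1]
T5·…·T1 = [-6 -18 0; 0 9 0; 0 0 1]
T6·…·T1 = [-24/5 -99/5 0; -18/5 -18/5 0; 0 0 1]
det M = -54; M⁻¹ = [1/15 -11/30 0; -1/15 4/45 0; 0 0 1]
M⁻¹ · (-1437/50, -117/25)ᵀ = (-1/5, 3/2)ᵀ

p = (-1/5, 3/2)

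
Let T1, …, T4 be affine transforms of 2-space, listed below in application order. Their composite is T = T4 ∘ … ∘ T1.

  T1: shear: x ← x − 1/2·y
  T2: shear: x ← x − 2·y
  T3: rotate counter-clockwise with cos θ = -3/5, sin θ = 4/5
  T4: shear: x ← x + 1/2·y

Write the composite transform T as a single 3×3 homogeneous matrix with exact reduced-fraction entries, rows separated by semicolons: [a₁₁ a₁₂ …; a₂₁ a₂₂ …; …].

T = [-1/5 -3/5 0; 4/5 -13/5 0; 0 0 1]

T1 = [1 -1/2 0; 0 1 0; 0 0 1]
T2·T1 = [1 -5/2 0; 0 1 0; 0 0 1]
T3·…·T1 = [-3/5 7/10 0; 4/5 -13/5 0; 0 0 1]
T4·…·T1 = [-1/5 -3/5 0; 4/5 -13/5 0; 0 0 1]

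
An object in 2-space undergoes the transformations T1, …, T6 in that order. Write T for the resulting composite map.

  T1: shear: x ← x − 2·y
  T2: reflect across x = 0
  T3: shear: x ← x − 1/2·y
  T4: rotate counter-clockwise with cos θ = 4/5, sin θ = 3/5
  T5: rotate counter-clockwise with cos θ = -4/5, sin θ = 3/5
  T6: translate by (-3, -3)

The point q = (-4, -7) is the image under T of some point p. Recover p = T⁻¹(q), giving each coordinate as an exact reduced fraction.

T1 = [1 -2 0; 0 1 0; 0 0 1]
T2·T1 = [-1 2 0; 0 1 0; 0 0 1]
T3·…·T1 = [-1 3/2 0; 0 1 0; 0 0 1]
T4·…·T1 = [-4/5 3/5 0; -3/5 17/10 0; 0 0 1]
T5·…·T1 = [1 -3/2 0; 0 -1 0; 0 0 1]
T6·…·T1 = [1 -3/2 -3; 0 -1 -3; 0 0 1]
det M = -1; M⁻¹ = [1 -3/2 -3/2; 0 -1 -3; 0 0 1]
M⁻¹ · (-4, -7)ᵀ = (5, 4)ᵀ

p = (5, 4)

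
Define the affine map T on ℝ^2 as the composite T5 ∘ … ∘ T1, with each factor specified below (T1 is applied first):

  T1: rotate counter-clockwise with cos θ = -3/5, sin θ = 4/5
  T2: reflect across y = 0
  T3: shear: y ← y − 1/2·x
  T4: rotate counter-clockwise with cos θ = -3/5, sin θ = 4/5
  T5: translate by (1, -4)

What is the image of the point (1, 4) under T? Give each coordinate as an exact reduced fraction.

T1 rotate counter-clockwise with cos θ = -3/5, sin θ = 4/5: (1, 4) → (-19/5, -8/5)
T2 reflect across y = 0: (-19/5, -8/5) → (-19/5, 8/5)
T3 shear: y ← y − 1/2·x: (-19/5, 8/5) → (-19/5, 7/2)
T4 rotate counter-clockwise with cos θ = -3/5, sin θ = 4/5: (-19/5, 7/2) → (-13/25, -257/50)
T5 translate by (1, -4): (-13/25, -257/50) → (12/25, -457/50)

T(p) = (12/25, -457/50)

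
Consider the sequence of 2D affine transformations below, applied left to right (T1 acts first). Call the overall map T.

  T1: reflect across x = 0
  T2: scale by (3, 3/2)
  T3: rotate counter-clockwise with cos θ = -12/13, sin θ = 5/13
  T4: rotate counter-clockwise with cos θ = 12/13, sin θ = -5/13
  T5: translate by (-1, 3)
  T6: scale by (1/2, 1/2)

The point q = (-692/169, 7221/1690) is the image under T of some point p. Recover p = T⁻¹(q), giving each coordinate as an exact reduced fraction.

T1 = [-1 0 0; 0 1 0; 0 0 1]
T2·T1 = [-3 0 0; 0 3/2 0; 0 0 1]
T3·…·T1 = [36/13 -15/26 0; -15/13 -18/13 0; 0 0 1]
T4·…·T1 = [357/169 -180/169 0; -360/169 -357/338 0; 0 0 1]
T5·…·T1 = [357/169 -180/169 -1; -360/169 -357/338 3; 0 0 1]
T6·…·T1 = [357/338 -90/169 -1/2; -180/169 -357/676 3/2; 0 0 1]
det M = -9/8; M⁻¹ = [238/507 -80/169 479/507; -160/169 -476/507 158/169; 0 0 1]
M⁻¹ · (-692/169, 7221/1690)ᵀ = (-3, 4/5)ᵀ

p = (-3, 4/5)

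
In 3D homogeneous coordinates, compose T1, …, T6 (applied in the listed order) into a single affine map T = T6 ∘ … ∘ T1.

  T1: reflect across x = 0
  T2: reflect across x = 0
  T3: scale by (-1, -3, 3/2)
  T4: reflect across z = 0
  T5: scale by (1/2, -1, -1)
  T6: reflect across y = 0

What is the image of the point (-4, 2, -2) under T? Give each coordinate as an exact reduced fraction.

T(p) = (2, -6, -3)

T1 reflect across x = 0: (-4, 2, -2) → (4, 2, -2)
T2 reflect across x = 0: (4, 2, -2) → (-4, 2, -2)
T3 scale by (-1, -3, 3/2): (-4, 2, -2) → (4, -6, -3)
T4 reflect across z = 0: (4, -6, -3) → (4, -6, 3)
T5 scale by (1/2, -1, -1): (4, -6, 3) → (2, 6, -3)
T6 reflect across y = 0: (2, 6, -3) → (2, -6, -3)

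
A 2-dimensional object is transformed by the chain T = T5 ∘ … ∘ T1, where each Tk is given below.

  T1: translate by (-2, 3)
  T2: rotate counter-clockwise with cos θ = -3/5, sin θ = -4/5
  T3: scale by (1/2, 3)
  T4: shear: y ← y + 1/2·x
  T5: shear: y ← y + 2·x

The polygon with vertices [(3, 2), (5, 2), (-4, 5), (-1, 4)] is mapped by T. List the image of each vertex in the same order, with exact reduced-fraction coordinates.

image vertices: (17/10, -143/20), (11/10, -269/20), (5, 25/2), (37/10, 77/20)

T1 translate by (-2, 3): (3, 2) → (1, 5); (5, 2) → (3, 5); (-4, 5) → (-6, 8); (-1, 4) → (-3, 7)
T2 rotate counter-clockwise with cos θ = -3/5, sin θ = -4/5: (1, 5) → (17/5, -19/5); (3, 5) → (11/5, -27/5); (-6, 8) → (10, 0); (-3, 7) → (37/5, -9/5)
T3 scale by (1/2, 3): (17/5, -19/5) → (17/10, -57/5); (11/5, -27/5) → (11/10, -81/5); (10, 0) → (5, 0); (37/5, -9/5) → (37/10, -27/5)
T4 shear: y ← y + 1/2·x: (17/10, -57/5) → (17/10, -211/20); (11/10, -81/5) → (11/10, -313/20); (5, 0) → (5, 5/2); (37/10, -27/5) → (37/10, -71/20)
T5 shear: y ← y + 2·x: (17/10, -211/20) → (17/10, -143/20); (11/10, -313/20) → (11/10, -269/20); (5, 5/2) → (5, 25/2); (37/10, -71/20) → (37/10, 77/20)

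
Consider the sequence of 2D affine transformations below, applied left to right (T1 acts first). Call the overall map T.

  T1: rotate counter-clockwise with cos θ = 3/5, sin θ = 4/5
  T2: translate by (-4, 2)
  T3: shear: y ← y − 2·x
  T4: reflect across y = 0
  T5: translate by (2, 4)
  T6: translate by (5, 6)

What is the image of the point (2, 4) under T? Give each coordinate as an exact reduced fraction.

T1 rotate counter-clockwise with cos θ = 3/5, sin θ = 4/5: (2, 4) → (-2, 4)
T2 translate by (-4, 2): (-2, 4) → (-6, 6)
T3 shear: y ← y − 2·x: (-6, 6) → (-6, 18)
T4 reflect across y = 0: (-6, 18) → (-6, -18)
T5 translate by (2, 4): (-6, -18) → (-4, -14)
T6 translate by (5, 6): (-4, -14) → (1, -8)

T(p) = (1, -8)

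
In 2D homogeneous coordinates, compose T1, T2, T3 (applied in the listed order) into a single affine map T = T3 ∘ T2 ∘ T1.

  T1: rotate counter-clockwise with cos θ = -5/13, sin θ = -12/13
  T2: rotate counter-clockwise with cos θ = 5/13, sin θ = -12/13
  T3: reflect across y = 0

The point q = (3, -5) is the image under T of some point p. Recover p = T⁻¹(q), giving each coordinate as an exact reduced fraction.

p = (-3, -5)

T1 = [-5/13 12/13 0; -12/13 -5/13 0; 0 0 1]
T2·T1 = [-1 0 0; 0 -1 0; 0 0 1]
T3·…·T1 = [-1 0 0; 0 1 0; 0 0 1]
det M = -1; M⁻¹ = [-1 0 0; 0 1 0; 0 0 1]
M⁻¹ · (3, -5)ᵀ = (-3, -5)ᵀ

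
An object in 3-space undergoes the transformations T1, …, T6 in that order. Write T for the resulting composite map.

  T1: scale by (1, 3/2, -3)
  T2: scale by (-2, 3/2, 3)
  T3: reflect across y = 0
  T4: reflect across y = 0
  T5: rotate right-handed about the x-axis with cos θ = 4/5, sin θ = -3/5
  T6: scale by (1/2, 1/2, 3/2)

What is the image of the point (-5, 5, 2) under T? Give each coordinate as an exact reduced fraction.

T1 scale by (1, 3/2, -3): (-5, 5, 2) → (-5, 15/2, -6)
T2 scale by (-2, 3/2, 3): (-5, 15/2, -6) → (10, 45/4, -18)
T3 reflect across y = 0: (10, 45/4, -18) → (10, -45/4, -18)
T4 reflect across y = 0: (10, -45/4, -18) → (10, 45/4, -18)
T5 rotate right-handed about the x-axis with cos θ = 4/5, sin θ = -3/5: (10, 45/4, -18) → (10, -9/5, -423/20)
T6 scale by (1/2, 1/2, 3/2): (10, -9/5, -423/20) → (5, -9/10, -1269/40)

T(p) = (5, -9/10, -1269/40)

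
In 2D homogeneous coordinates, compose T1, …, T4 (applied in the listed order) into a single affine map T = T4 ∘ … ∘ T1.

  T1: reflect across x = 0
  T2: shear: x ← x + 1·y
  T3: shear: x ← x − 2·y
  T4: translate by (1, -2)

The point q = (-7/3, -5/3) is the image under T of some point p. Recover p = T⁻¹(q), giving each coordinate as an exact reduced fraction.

T1 = [-1 0 0; 0 1 0; 0 0 1]
T2·T1 = [-1 1 0; 0 1 0; 0 0 1]
T3·…·T1 = [-1 -1 0; 0 1 0; 0 0 1]
T4·…·T1 = [-1 -1 1; 0 1 -2; 0 0 1]
det M = -1; M⁻¹ = [-1 -1 -1; 0 1 2; 0 0 1]
M⁻¹ · (-7/3, -5/3)ᵀ = (3, 1/3)ᵀ

p = (3, 1/3)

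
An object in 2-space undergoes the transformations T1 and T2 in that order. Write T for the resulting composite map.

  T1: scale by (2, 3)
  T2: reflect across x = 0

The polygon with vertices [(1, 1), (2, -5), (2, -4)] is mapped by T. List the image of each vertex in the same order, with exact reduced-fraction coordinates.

image vertices: (-2, 3), (-4, -15), (-4, -12)

T1 scale by (2, 3): (1, 1) → (2, 3); (2, -5) → (4, -15); (2, -4) → (4, -12)
T2 reflect across x = 0: (2, 3) → (-2, 3); (4, -15) → (-4, -15); (4, -12) → (-4, -12)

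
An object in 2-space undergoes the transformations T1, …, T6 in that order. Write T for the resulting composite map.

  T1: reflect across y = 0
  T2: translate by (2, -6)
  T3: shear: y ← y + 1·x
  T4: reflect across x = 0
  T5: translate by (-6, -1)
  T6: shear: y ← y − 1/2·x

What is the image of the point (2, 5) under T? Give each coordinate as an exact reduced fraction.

T1 reflect across y = 0: (2, 5) → (2, -5)
T2 translate by (2, -6): (2, -5) → (4, -11)
T3 shear: y ← y + 1·x: (4, -11) → (4, -7)
T4 reflect across x = 0: (4, -7) → (-4, -7)
T5 translate by (-6, -1): (-4, -7) → (-10, -8)
T6 shear: y ← y − 1/2·x: (-10, -8) → (-10, -3)

T(p) = (-10, -3)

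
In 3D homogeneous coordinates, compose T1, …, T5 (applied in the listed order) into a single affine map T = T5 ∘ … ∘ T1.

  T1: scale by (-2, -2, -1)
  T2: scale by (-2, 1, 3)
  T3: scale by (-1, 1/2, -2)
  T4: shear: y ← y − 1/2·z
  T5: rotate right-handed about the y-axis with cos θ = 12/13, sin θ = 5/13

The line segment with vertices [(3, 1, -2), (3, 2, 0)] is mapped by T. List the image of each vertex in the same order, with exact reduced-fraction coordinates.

T1 scale by (-2, -2, -1): (3, 1, -2) → (-6, -2, 2); (3, 2, 0) → (-6, -4, 0)
T2 scale by (-2, 1, 3): (-6, -2, 2) → (12, -2, 6); (-6, -4, 0) → (12, -4, 0)
T3 scale by (-1, 1/2, -2): (12, -2, 6) → (-12, -1, -12); (12, -4, 0) → (-12, -2, 0)
T4 shear: y ← y − 1/2·z: (-12, -1, -12) → (-12, 5, -12); (-12, -2, 0) → (-12, -2, 0)
T5 rotate right-handed about the y-axis with cos θ = 12/13, sin θ = 5/13: (-12, 5, -12) → (-204/13, 5, -84/13); (-12, -2, 0) → (-144/13, -2, 60/13)

image vertices: (-204/13, 5, -84/13), (-144/13, -2, 60/13)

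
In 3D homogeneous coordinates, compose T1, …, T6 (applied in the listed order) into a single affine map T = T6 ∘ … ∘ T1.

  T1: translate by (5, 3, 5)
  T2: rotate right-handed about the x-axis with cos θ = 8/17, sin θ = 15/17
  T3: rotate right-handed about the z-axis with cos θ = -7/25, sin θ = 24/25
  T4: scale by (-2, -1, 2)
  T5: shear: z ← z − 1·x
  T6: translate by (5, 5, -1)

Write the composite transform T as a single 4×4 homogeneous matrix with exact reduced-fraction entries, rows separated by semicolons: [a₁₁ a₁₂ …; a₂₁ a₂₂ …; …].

T1 = [1 0 0 5; 0 1 0 3; 0 0 1 5; 0 0 0 1]
T2·T1 = [1 0 0 5; 0 8/17 -15/17 -3; 0 15/17 8/17 5; 0 0 0 1]
T3·…·T1 = [-7/25 -192/425 72/85 37/25; 24/25 -56/425 21/85 141/25; 0 15/17 8/17 5; 0 0 0 1]
T4·…·T1 = [14/25 384/425 -144/85 -74/25; -24/25 56/425 -21/85 -141/25; 0 30/17 16/17 10; 0 0 0 1]
T5·…·T1 = [14/25 384/425 -144/85 -74/25; -24/25 56/425 -21/85 -141/25; -14/25 366/425 224/85 324/25; 0 0 0 1]
T6·…·T1 = [14/25 384/425 -144/85 51/25; -24/25 56/425 -21/85 -16/25; -14/25 366/425 224/85 299/25; 0 0 0 1]

T = [14/25 384/425 -144/85 51/25; -24/25 56/425 -21/85 -16/25; -14/25 366/425 224/85 299/25; 0 0 0 1]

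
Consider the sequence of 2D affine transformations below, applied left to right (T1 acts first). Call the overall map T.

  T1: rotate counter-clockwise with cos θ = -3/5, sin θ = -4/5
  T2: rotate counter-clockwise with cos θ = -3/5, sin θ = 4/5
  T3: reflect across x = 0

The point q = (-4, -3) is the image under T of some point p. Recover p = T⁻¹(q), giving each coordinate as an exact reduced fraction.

p = (4, -3)

T1 = [-3/5 4/5 0; -4/5 -3/5 0; 0 0 1]
T2·T1 = [1 0 0; 0 1 0; 0 0 1]
T3·…·T1 = [-1 0 0; 0 1 0; 0 0 1]
det M = -1; M⁻¹ = [-1 0 0; 0 1 0; 0 0 1]
M⁻¹ · (-4, -3)ᵀ = (4, -3)ᵀ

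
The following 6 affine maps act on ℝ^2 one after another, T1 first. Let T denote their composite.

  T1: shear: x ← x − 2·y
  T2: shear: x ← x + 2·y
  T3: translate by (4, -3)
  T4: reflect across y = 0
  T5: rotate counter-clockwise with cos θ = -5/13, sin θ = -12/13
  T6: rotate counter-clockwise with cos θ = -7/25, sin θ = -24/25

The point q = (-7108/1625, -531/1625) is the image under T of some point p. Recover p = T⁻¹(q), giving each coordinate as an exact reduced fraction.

T1 = [1 -2 0; 0 1 0; 0 0 1]
T2·T1 = [1 0 0; 0 1 0; 0 0 1]
T3·…·T1 = [1 0 4; 0 1 -3; 0 0 1]
T4·…·T1 = [1 0 4; 0 -1 3; 0 0 1]
T5·…·T1 = [-5/13 -12/13 16/13; -12/13 5/13 -63/13; 0 0 1]
T6·…·T1 = [-253/325 204/325 -1624/325; 204/325 253/325 57/325; 0 0 1]
det M = -1; M⁻¹ = [-253/325 204/325 -4; 204/325 253/325 3; 0 0 1]
M⁻¹ · (-7108/1625, -531/1625)ᵀ = (-4/5, 0)ᵀ

p = (-4/5, 0)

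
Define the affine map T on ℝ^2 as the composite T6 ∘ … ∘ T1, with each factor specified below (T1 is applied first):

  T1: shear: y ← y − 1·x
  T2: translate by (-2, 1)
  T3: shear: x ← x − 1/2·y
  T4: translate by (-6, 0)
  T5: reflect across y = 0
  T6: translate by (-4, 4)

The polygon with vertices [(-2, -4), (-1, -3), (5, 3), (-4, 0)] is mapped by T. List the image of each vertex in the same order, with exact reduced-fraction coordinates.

T1 shear: y ← y − 1·x: (-2, -4) → (-2, -2); (-1, -3) → (-1, -2); (5, 3) → (5, -2); (-4, 0) → (-4, 4)
T2 translate by (-2, 1): (-2, -2) → (-4, -1); (-1, -2) → (-3, -1); (5, -2) → (3, -1); (-4, 4) → (-6, 5)
T3 shear: x ← x − 1/2·y: (-4, -1) → (-7/2, -1); (-3, -1) → (-5/2, -1); (3, -1) → (7/2, -1); (-6, 5) → (-17/2, 5)
T4 translate by (-6, 0): (-7/2, -1) → (-19/2, -1); (-5/2, -1) → (-17/2, -1); (7/2, -1) → (-5/2, -1); (-17/2, 5) → (-29/2, 5)
T5 reflect across y = 0: (-19/2, -1) → (-19/2, 1); (-17/2, -1) → (-17/2, 1); (-5/2, -1) → (-5/2, 1); (-29/2, 5) → (-29/2, -5)
T6 translate by (-4, 4): (-19/2, 1) → (-27/2, 5); (-17/2, 1) → (-25/2, 5); (-5/2, 1) → (-13/2, 5); (-29/2, -5) → (-37/2, -1)

image vertices: (-27/2, 5), (-25/2, 5), (-13/2, 5), (-37/2, -1)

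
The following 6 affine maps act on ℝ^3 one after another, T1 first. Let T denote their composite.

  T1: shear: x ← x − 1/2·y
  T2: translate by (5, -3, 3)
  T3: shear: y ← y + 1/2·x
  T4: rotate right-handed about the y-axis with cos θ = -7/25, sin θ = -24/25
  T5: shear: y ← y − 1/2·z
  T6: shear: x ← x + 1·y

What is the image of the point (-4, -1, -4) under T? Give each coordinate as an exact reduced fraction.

T(p) = (-357/100, -411/100, 43/25)

T1 shear: x ← x − 1/2·y: (-4, -1, -4) → (-7/2, -1, -4)
T2 translate by (5, -3, 3): (-7/2, -1, -4) → (3/2, -4, -1)
T3 shear: y ← y + 1/2·x: (3/2, -4, -1) → (3/2, -13/4, -1)
T4 rotate right-handed about the y-axis with cos θ = -7/25, sin θ = -24/25: (3/2, -13/4, -1) → (27/50, -13/4, 43/25)
T5 shear: y ← y − 1/2·z: (27/50, -13/4, 43/25) → (27/50, -411/100, 43/25)
T6 shear: x ← x + 1·y: (27/50, -411/100, 43/25) → (-357/100, -411/100, 43/25)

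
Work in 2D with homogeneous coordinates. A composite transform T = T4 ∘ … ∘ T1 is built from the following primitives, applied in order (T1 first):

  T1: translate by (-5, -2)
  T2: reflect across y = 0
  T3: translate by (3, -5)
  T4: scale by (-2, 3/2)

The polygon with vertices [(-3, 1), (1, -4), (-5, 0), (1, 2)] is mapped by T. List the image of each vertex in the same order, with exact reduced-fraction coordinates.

T1 translate by (-5, -2): (-3, 1) → (-8, -1); (1, -4) → (-4, -6); (-5, 0) → (-10, -2); (1, 2) → (-4, 0)
T2 reflect across y = 0: (-8, -1) → (-8, 1); (-4, -6) → (-4, 6); (-10, -2) → (-10, 2); (-4, 0) → (-4, 0)
T3 translate by (3, -5): (-8, 1) → (-5, -4); (-4, 6) → (-1, 1); (-10, 2) → (-7, -3); (-4, 0) → (-1, -5)
T4 scale by (-2, 3/2): (-5, -4) → (10, -6); (-1, 1) → (2, 3/2); (-7, -3) → (14, -9/2); (-1, -5) → (2, -15/2)

image vertices: (10, -6), (2, 3/2), (14, -9/2), (2, -15/2)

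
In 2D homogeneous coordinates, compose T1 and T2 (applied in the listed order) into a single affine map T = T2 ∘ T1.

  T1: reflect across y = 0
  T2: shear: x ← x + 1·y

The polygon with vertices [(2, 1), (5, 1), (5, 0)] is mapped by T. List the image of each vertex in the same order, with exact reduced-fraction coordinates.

image vertices: (1, -1), (4, -1), (5, 0)

T1 reflect across y = 0: (2, 1) → (2, -1); (5, 1) → (5, -1); (5, 0) → (5, 0)
T2 shear: x ← x + 1·y: (2, -1) → (1, -1); (5, -1) → (4, -1); (5, 0) → (5, 0)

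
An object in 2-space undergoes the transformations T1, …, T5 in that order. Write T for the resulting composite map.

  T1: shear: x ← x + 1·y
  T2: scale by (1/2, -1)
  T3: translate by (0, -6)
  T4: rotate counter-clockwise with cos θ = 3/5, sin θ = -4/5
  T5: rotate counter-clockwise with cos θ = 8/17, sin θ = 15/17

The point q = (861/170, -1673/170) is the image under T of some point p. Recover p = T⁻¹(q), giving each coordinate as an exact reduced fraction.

T1 = [1 1 0; 0 1 0; 0 0 1]
T2·T1 = [1/2 1/2 0; 0 -1 0; 0 0 1]
T3·…·T1 = [1/2 1/2 0; 0 -1 -6; 0 0 1]
T4·…·T1 = [3/10 -1/2 -24/5; -2/5 -1 -18/5; 0 0 1]
T5·…·T1 = [42/85 11/17 78/85; 13/170 -31/34 -504/85; 0 0 1]
det M = -1/2; M⁻¹ = [31/17 22/17 6; 13/85 -84/85 -6; 0 0 1]
M⁻¹ · (861/170, -1673/170)ᵀ = (5/2, 9/2)ᵀ

p = (5/2, 9/2)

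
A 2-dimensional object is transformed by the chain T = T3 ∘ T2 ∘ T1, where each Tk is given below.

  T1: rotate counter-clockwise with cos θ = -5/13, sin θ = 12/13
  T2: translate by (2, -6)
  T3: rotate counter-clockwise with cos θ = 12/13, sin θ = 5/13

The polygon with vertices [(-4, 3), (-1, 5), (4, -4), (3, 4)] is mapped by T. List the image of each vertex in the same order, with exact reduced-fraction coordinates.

image vertices: (825/169, -1642/169), (227/169, -1525/169), (698/169, 150/169), (-134/169, -929/169)

T1 rotate counter-clockwise with cos θ = -5/13, sin θ = 12/13: (-4, 3) → (-16/13, -63/13); (-1, 5) → (-55/13, -37/13); (4, -4) → (28/13, 68/13); (3, 4) → (-63/13, 16/13)
T2 translate by (2, -6): (-16/13, -63/13) → (10/13, -141/13); (-55/13, -37/13) → (-29/13, -115/13); (28/13, 68/13) → (54/13, -10/13); (-63/13, 16/13) → (-37/13, -62/13)
T3 rotate counter-clockwise with cos θ = 12/13, sin θ = 5/13: (10/13, -141/13) → (825/169, -1642/169); (-29/13, -115/13) → (227/169, -1525/169); (54/13, -10/13) → (698/169, 150/169); (-37/13, -62/13) → (-134/169, -929/169)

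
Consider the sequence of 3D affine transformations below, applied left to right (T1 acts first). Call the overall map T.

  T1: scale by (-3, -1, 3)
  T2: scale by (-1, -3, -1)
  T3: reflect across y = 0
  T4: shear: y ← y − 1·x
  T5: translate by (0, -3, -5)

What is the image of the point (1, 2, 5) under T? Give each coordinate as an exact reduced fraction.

T(p) = (3, -12, -20)

T1 scale by (-3, -1, 3): (1, 2, 5) → (-3, -2, 15)
T2 scale by (-1, -3, -1): (-3, -2, 15) → (3, 6, -15)
T3 reflect across y = 0: (3, 6, -15) → (3, -6, -15)
T4 shear: y ← y − 1·x: (3, -6, -15) → (3, -9, -15)
T5 translate by (0, -3, -5): (3, -9, -15) → (3, -12, -20)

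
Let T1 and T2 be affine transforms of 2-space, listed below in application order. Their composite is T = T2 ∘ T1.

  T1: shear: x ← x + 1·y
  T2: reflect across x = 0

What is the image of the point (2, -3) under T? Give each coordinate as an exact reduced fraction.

T1 shear: x ← x + 1·y: (2, -3) → (-1, -3)
T2 reflect across x = 0: (-1, -3) → (1, -3)

T(p) = (1, -3)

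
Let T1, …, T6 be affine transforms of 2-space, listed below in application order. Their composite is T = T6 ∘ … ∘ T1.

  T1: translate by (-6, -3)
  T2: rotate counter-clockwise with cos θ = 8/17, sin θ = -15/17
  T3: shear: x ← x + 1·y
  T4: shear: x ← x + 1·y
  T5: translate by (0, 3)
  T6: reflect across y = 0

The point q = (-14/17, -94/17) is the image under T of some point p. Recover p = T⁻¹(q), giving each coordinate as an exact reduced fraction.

T1 = [1 0 -6; 0 1 -3; 0 0 1]
T2·T1 = [8/17 15/17 -93/17; -15/17 8/17 66/17; 0 0 1]
T3·…·T1 = [-7/17 23/17 -27/17; -15/17 8/17 66/17; 0 0 1]
T4·…·T1 = [-22/17 31/17 39/17; -15/17 8/17 66/17; 0 0 1]
T5·…·T1 = [-22/17 31/17 39/17; -15/17 8/17 117/17; 0 0 1]
T6·…·T1 = [-22/17 31/17 39/17; 15/17 -8/17 -117/17; 0 0 1]
det M = -1; M⁻¹ = [8/17 31/17 195/17; 15/17 22/17 117/17; 0 0 1]
M⁻¹ · (-14/17, -94/17)ᵀ = (1, -1)ᵀ

p = (1, -1)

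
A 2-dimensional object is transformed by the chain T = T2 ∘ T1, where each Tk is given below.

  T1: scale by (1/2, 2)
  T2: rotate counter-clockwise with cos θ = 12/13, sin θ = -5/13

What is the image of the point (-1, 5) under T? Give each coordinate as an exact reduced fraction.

T1 scale by (1/2, 2): (-1, 5) → (-1/2, 10)
T2 rotate counter-clockwise with cos θ = 12/13, sin θ = -5/13: (-1/2, 10) → (44/13, 245/26)

T(p) = (44/13, 245/26)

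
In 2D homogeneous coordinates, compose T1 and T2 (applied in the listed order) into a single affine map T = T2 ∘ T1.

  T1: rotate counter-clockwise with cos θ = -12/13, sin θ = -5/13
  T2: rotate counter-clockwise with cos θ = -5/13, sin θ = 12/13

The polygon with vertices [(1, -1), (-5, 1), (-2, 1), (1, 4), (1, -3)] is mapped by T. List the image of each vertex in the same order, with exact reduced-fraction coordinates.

image vertices: (1/169, -239/169), (-37/13, 55/13), (-121/169, 358/169), (596/169, 361/169), (-237/169, -479/169)

T1 rotate counter-clockwise with cos θ = -12/13, sin θ = -5/13: (1, -1) → (-17/13, 7/13); (-5, 1) → (5, 1); (-2, 1) → (29/13, -2/13); (1, 4) → (8/13, -53/13); (1, -3) → (-27/13, 31/13)
T2 rotate counter-clockwise with cos θ = -5/13, sin θ = 12/13: (-17/13, 7/13) → (1/169, -239/169); (5, 1) → (-37/13, 55/13); (29/13, -2/13) → (-121/169, 358/169); (8/13, -53/13) → (596/169, 361/169); (-27/13, 31/13) → (-237/169, -479/169)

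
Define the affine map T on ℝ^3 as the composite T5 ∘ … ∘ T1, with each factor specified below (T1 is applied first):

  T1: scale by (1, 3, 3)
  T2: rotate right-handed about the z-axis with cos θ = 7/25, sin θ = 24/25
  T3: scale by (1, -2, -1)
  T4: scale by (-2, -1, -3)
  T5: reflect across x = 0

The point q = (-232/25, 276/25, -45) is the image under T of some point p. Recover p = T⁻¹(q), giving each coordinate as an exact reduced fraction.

p = (4, 2, -5)

T1 = [1 0 0 0; 0 3 0 0; 0 0 3 0; 0 0 0 1]
T2·T1 = [7/25 -72/25 0 0; 24/25 21/25 0 0; 0 0 3 0; 0 0 0 1]
T3·…·T1 = [7/25 -72/25 0 0; -48/25 -42/25 0 0; 0 0 -3 0; 0 0 0 1]
T4·…·T1 = [-14/25 144/25 0 0; 48/25 42/25 0 0; 0 0 9 0; 0 0 0 1]
T5·…·T1 = [14/25 -144/25 0 0; 48/25 42/25 0 0; 0 0 9 0; 0 0 0 1]
det M = 108; M⁻¹ = [7/50 12/25 0 0; -4/25 7/150 0 0; 0 0 1/9 0; 0 0 0 1]
M⁻¹ · (-232/25, 276/25, -45)ᵀ = (4, 2, -5)ᵀ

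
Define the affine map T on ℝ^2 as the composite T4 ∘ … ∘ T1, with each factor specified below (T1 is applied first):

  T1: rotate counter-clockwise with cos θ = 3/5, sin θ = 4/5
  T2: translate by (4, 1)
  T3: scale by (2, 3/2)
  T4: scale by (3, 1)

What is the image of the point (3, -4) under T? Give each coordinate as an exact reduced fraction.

T(p) = (54, 3/2)

T1 rotate counter-clockwise with cos θ = 3/5, sin θ = 4/5: (3, -4) → (5, 0)
T2 translate by (4, 1): (5, 0) → (9, 1)
T3 scale by (2, 3/2): (9, 1) → (18, 3/2)
T4 scale by (3, 1): (18, 3/2) → (54, 3/2)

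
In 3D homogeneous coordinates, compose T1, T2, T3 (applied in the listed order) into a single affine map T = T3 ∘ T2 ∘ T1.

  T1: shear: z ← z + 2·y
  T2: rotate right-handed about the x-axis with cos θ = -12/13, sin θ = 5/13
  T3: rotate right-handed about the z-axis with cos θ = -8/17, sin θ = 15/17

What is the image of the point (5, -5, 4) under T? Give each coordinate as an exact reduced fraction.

T(p) = (-110/13, 15/13, 47/13)

T1 shear: z ← z + 2·y: (5, -5, 4) → (5, -5, -6)
T2 rotate right-handed about the x-axis with cos θ = -12/13, sin θ = 5/13: (5, -5, -6) → (5, 90/13, 47/13)
T3 rotate right-handed about the z-axis with cos θ = -8/17, sin θ = 15/17: (5, 90/13, 47/13) → (-110/13, 15/13, 47/13)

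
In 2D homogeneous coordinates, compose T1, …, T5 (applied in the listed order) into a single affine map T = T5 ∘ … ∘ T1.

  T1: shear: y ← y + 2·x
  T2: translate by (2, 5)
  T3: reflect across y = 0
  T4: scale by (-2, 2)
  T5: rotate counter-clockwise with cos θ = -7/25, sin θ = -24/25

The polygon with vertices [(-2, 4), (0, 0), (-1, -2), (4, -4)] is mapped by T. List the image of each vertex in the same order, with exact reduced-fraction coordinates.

image vertices: (-48/5, 14/5), (-212/25, 166/25), (-34/25, 62/25), (-348/25, 414/25)

T1 shear: y ← y + 2·x: (-2, 4) → (-2, 0); (0, 0) → (0, 0); (-1, -2) → (-1, -4); (4, -4) → (4, 4)
T2 translate by (2, 5): (-2, 0) → (0, 5); (0, 0) → (2, 5); (-1, -4) → (1, 1); (4, 4) → (6, 9)
T3 reflect across y = 0: (0, 5) → (0, -5); (2, 5) → (2, -5); (1, 1) → (1, -1); (6, 9) → (6, -9)
T4 scale by (-2, 2): (0, -5) → (0, -10); (2, -5) → (-4, -10); (1, -1) → (-2, -2); (6, -9) → (-12, -18)
T5 rotate counter-clockwise with cos θ = -7/25, sin θ = -24/25: (0, -10) → (-48/5, 14/5); (-4, -10) → (-212/25, 166/25); (-2, -2) → (-34/25, 62/25); (-12, -18) → (-348/25, 414/25)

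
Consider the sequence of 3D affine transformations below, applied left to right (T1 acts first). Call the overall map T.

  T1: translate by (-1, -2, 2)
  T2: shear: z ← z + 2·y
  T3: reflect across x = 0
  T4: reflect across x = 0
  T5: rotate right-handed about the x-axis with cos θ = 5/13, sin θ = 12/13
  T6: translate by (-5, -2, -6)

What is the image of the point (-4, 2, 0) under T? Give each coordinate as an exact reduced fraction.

T(p) = (-10, -50/13, -68/13)

T1 translate by (-1, -2, 2): (-4, 2, 0) → (-5, 0, 2)
T2 shear: z ← z + 2·y: (-5, 0, 2) → (-5, 0, 2)
T3 reflect across x = 0: (-5, 0, 2) → (5, 0, 2)
T4 reflect across x = 0: (5, 0, 2) → (-5, 0, 2)
T5 rotate right-handed about the x-axis with cos θ = 5/13, sin θ = 12/13: (-5, 0, 2) → (-5, -24/13, 10/13)
T6 translate by (-5, -2, -6): (-5, -24/13, 10/13) → (-10, -50/13, -68/13)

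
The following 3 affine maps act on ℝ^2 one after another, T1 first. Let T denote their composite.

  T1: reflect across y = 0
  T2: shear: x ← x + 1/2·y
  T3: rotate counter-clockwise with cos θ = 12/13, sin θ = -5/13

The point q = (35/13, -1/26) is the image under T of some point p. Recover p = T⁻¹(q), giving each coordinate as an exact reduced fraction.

T1 = [1 0 0; 0 -1 0; 0 0 1]
T2·T1 = [1 -1/2 0; 0 -1 0; 0 0 1]
T3·…·T1 = [12/13 -11/13 0; -5/13 -19/26 0; 0 0 1]
det M = -1; M⁻¹ = [19/26 -11/13 0; -5/13 -12/13 0; 0 0 1]
M⁻¹ · (35/13, -1/26)ᵀ = (2, -1)ᵀ

p = (2, -1)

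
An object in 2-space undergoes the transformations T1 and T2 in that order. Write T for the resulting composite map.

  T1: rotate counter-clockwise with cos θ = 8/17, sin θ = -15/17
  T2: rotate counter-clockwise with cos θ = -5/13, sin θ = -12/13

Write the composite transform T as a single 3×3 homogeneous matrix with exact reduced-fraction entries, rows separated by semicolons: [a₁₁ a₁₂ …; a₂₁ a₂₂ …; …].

T = [-220/221 21/221 0; -21/221 -220/221 0; 0 0 1]

T1 = [8/17 15/17 0; -15/17 8/17 0; 0 0 1]
T2·T1 = [-220/221 21/221 0; -21/221 -220/221 0; 0 0 1]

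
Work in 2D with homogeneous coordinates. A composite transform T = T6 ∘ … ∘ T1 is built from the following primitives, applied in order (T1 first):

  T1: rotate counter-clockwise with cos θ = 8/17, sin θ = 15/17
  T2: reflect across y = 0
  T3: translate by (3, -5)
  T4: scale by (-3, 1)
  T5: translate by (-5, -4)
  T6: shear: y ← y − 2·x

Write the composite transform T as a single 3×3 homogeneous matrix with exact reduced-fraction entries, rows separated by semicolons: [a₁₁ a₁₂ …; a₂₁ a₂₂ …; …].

T1 = [8/17 -15/17 0; 15/17 8/17 0; 0 0 1]
T2·T1 = [8/17 -15/17 0; -15/17 -8/17 0; 0 0 1]
T3·…·T1 = [8/17 -15/17 3; -15/17 -8/17 -5; 0 0 1]
T4·…·T1 = [-24/17 45/17 -9; -15/17 -8/17 -5; 0 0 1]
T5·…·T1 = [-24/17 45/17 -14; -15/17 -8/17 -9; 0 0 1]
T6·…·T1 = [-24/17 45/17 -14; 33/17 -98/17 19; 0 0 1]

T = [-24/17 45/17 -14; 33/17 -98/17 19; 0 0 1]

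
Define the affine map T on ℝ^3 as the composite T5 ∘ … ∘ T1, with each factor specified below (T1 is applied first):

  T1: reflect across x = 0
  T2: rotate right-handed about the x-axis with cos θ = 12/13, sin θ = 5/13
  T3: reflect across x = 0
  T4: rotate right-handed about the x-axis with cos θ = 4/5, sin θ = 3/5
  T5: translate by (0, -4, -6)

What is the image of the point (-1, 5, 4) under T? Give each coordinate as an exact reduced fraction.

T(p) = (-1, -319/65, 22/65)

T1 reflect across x = 0: (-1, 5, 4) → (1, 5, 4)
T2 rotate right-handed about the x-axis with cos θ = 12/13, sin θ = 5/13: (1, 5, 4) → (1, 40/13, 73/13)
T3 reflect across x = 0: (1, 40/13, 73/13) → (-1, 40/13, 73/13)
T4 rotate right-handed about the x-axis with cos θ = 4/5, sin θ = 3/5: (-1, 40/13, 73/13) → (-1, -59/65, 412/65)
T5 translate by (0, -4, -6): (-1, -59/65, 412/65) → (-1, -319/65, 22/65)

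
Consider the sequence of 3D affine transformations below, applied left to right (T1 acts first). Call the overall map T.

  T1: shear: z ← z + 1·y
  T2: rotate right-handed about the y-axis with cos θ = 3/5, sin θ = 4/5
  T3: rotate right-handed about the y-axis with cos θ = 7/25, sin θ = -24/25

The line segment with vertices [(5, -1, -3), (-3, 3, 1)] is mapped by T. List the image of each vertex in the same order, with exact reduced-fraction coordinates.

T1 shear: z ← z + 1·y: (5, -1, -3) → (5, -1, -4); (-3, 3, 1) → (-3, 3, 4)
T2 rotate right-handed about the y-axis with cos θ = 3/5, sin θ = 4/5: (5, -1, -4) → (-1/5, -1, -32/5); (-3, 3, 4) → (7/5, 3, 24/5)
T3 rotate right-handed about the y-axis with cos θ = 7/25, sin θ = -24/25: (-1/5, -1, -32/5) → (761/125, -1, -248/125); (7/5, 3, 24/5) → (-527/125, 3, 336/125)

image vertices: (761/125, -1, -248/125), (-527/125, 3, 336/125)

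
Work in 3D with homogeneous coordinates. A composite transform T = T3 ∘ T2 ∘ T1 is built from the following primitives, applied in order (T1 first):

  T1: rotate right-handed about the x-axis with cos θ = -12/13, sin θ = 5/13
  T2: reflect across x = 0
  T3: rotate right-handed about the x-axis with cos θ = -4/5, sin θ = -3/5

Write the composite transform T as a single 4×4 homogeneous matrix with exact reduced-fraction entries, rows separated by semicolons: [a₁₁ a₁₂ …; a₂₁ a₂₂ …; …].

T1 = [1 0 0 0; 0 -12/13 -5/13 0; 0 5/13 -12/13 0; 0 0 0 1]
T2·T1 = [-1 0 0 0; 0 -12/13 -5/13 0; 0 5/13 -12/13 0; 0 0 0 1]
T3·…·T1 = [-1 0 0 0; 0 63/65 -16/65 0; 0 16/65 63/65 0; 0 0 0 1]

T = [-1 0 0 0; 0 63/65 -16/65 0; 0 16/65 63/65 0; 0 0 0 1]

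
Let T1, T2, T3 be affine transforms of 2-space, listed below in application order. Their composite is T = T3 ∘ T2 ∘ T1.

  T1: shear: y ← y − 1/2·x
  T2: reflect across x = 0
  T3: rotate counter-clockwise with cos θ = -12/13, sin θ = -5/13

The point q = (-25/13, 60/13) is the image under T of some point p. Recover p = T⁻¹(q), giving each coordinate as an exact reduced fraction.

p = (0, -5)

T1 = [1 0 0; -1/2 1 0; 0 0 1]
T2·T1 = [-1 0 0; -1/2 1 0; 0 0 1]
T3·…·T1 = [19/26 5/13 0; 11/13 -12/13 0; 0 0 1]
det M = -1; M⁻¹ = [12/13 5/13 0; 11/13 -19/26 0; 0 0 1]
M⁻¹ · (-25/13, 60/13)ᵀ = (0, -5)ᵀ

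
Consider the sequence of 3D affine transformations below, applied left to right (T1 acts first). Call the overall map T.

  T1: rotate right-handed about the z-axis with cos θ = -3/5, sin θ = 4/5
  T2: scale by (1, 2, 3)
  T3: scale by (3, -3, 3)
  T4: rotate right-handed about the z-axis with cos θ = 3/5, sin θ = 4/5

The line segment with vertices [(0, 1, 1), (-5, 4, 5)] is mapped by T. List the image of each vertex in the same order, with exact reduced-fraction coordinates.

T1 rotate right-handed about the z-axis with cos θ = -3/5, sin θ = 4/5: (0, 1, 1) → (-4/5, -3/5, 1); (-5, 4, 5) → (-1/5, -32/5, 5)
T2 scale by (1, 2, 3): (-4/5, -3/5, 1) → (-4/5, -6/5, 3); (-1/5, -32/5, 5) → (-1/5, -64/5, 15)
T3 scale by (3, -3, 3): (-4/5, -6/5, 3) → (-12/5, 18/5, 9); (-1/5, -64/5, 15) → (-3/5, 192/5, 45)
T4 rotate right-handed about the z-axis with cos θ = 3/5, sin θ = 4/5: (-12/5, 18/5, 9) → (-108/25, 6/25, 9); (-3/5, 192/5, 45) → (-777/25, 564/25, 45)

image vertices: (-108/25, 6/25, 9), (-777/25, 564/25, 45)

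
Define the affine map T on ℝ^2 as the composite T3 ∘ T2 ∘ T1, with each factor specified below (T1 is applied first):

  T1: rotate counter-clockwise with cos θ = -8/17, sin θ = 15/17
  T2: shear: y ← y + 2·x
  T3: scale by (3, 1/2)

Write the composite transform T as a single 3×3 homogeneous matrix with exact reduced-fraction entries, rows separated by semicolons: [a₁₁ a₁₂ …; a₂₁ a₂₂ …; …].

T = [-24/17 -45/17 0; -1/34 -19/17 0; 0 0 1]

T1 = [-8/17 -15/17 0; 15/17 -8/17 0; 0 0 1]
T2·T1 = [-8/17 -15/17 0; -1/17 -38/17 0; 0 0 1]
T3·…·T1 = [-24/17 -45/17 0; -1/34 -19/17 0; 0 0 1]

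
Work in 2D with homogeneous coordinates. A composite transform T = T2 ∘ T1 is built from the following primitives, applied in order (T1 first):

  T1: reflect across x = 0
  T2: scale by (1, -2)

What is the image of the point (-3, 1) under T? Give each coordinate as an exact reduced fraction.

T(p) = (3, -2)

T1 reflect across x = 0: (-3, 1) → (3, 1)
T2 scale by (1, -2): (3, 1) → (3, -2)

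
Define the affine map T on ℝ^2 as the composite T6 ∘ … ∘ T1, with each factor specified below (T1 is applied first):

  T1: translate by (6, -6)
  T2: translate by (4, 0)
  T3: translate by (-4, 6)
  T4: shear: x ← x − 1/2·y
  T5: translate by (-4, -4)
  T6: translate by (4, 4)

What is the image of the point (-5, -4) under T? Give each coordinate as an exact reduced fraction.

T1 translate by (6, -6): (-5, -4) → (1, -10)
T2 translate by (4, 0): (1, -10) → (5, -10)
T3 translate by (-4, 6): (5, -10) → (1, -4)
T4 shear: x ← x − 1/2·y: (1, -4) → (3, -4)
T5 translate by (-4, -4): (3, -4) → (-1, -8)
T6 translate by (4, 4): (-1, -8) → (3, -4)

T(p) = (3, -4)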